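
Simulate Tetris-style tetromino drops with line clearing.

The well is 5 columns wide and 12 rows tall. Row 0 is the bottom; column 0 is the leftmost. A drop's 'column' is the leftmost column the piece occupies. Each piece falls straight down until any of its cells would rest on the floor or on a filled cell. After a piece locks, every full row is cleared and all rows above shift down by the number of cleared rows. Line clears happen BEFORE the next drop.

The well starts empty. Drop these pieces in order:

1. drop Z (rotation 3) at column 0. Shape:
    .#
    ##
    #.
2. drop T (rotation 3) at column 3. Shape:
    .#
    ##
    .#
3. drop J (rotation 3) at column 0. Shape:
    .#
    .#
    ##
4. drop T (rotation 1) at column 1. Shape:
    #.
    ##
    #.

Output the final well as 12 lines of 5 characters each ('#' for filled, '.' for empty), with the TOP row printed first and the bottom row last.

Answer: .....
.....
.....
.#...
.##..
.#...
.#...
.#...
##...
.#..#
##.##
#...#

Derivation:
Drop 1: Z rot3 at col 0 lands with bottom-row=0; cleared 0 line(s) (total 0); column heights now [2 3 0 0 0], max=3
Drop 2: T rot3 at col 3 lands with bottom-row=0; cleared 0 line(s) (total 0); column heights now [2 3 0 2 3], max=3
Drop 3: J rot3 at col 0 lands with bottom-row=3; cleared 0 line(s) (total 0); column heights now [4 6 0 2 3], max=6
Drop 4: T rot1 at col 1 lands with bottom-row=6; cleared 0 line(s) (total 0); column heights now [4 9 8 2 3], max=9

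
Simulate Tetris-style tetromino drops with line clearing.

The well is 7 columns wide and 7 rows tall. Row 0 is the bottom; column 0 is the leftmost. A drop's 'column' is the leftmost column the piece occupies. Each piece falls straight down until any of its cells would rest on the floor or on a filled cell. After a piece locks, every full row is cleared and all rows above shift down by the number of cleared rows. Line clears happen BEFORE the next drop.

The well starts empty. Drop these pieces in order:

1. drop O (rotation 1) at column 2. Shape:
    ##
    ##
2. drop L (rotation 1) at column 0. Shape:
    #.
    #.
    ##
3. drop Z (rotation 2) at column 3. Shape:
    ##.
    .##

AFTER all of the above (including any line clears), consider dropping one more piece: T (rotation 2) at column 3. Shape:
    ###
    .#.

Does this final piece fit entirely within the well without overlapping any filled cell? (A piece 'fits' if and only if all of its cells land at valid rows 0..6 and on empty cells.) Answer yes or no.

Answer: yes

Derivation:
Drop 1: O rot1 at col 2 lands with bottom-row=0; cleared 0 line(s) (total 0); column heights now [0 0 2 2 0 0 0], max=2
Drop 2: L rot1 at col 0 lands with bottom-row=0; cleared 0 line(s) (total 0); column heights now [3 1 2 2 0 0 0], max=3
Drop 3: Z rot2 at col 3 lands with bottom-row=1; cleared 0 line(s) (total 0); column heights now [3 1 2 3 3 2 0], max=3
Test piece T rot2 at col 3 (width 3): heights before test = [3 1 2 3 3 2 0]; fits = True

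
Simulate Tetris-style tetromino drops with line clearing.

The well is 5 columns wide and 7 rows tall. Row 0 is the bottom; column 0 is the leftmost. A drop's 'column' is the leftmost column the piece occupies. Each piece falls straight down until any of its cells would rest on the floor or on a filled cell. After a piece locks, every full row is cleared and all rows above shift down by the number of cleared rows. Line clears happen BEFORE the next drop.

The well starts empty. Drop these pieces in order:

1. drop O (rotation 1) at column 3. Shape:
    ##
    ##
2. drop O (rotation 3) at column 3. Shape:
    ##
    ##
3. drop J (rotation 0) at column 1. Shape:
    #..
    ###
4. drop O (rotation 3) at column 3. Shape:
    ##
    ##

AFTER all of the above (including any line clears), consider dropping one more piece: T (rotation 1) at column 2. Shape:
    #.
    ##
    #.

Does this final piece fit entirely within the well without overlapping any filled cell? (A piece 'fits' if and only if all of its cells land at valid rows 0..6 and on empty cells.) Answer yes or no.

Drop 1: O rot1 at col 3 lands with bottom-row=0; cleared 0 line(s) (total 0); column heights now [0 0 0 2 2], max=2
Drop 2: O rot3 at col 3 lands with bottom-row=2; cleared 0 line(s) (total 0); column heights now [0 0 0 4 4], max=4
Drop 3: J rot0 at col 1 lands with bottom-row=4; cleared 0 line(s) (total 0); column heights now [0 6 5 5 4], max=6
Drop 4: O rot3 at col 3 lands with bottom-row=5; cleared 0 line(s) (total 0); column heights now [0 6 5 7 7], max=7
Test piece T rot1 at col 2 (width 2): heights before test = [0 6 5 7 7]; fits = False

Answer: no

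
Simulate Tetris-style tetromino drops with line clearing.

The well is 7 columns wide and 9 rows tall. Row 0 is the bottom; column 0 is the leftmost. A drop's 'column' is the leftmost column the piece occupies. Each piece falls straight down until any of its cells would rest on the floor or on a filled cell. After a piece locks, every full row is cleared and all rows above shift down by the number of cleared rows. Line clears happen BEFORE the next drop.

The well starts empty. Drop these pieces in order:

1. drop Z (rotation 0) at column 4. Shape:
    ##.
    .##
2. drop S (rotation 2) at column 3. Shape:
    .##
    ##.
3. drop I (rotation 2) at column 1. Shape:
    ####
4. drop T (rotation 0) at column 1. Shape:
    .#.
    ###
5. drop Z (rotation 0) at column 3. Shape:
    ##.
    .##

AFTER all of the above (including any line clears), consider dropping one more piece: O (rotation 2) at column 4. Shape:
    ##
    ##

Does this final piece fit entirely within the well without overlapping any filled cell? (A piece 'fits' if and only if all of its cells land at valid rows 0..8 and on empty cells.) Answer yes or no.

Drop 1: Z rot0 at col 4 lands with bottom-row=0; cleared 0 line(s) (total 0); column heights now [0 0 0 0 2 2 1], max=2
Drop 2: S rot2 at col 3 lands with bottom-row=2; cleared 0 line(s) (total 0); column heights now [0 0 0 3 4 4 1], max=4
Drop 3: I rot2 at col 1 lands with bottom-row=4; cleared 0 line(s) (total 0); column heights now [0 5 5 5 5 4 1], max=5
Drop 4: T rot0 at col 1 lands with bottom-row=5; cleared 0 line(s) (total 0); column heights now [0 6 7 6 5 4 1], max=7
Drop 5: Z rot0 at col 3 lands with bottom-row=5; cleared 0 line(s) (total 0); column heights now [0 6 7 7 7 6 1], max=7
Test piece O rot2 at col 4 (width 2): heights before test = [0 6 7 7 7 6 1]; fits = True

Answer: yes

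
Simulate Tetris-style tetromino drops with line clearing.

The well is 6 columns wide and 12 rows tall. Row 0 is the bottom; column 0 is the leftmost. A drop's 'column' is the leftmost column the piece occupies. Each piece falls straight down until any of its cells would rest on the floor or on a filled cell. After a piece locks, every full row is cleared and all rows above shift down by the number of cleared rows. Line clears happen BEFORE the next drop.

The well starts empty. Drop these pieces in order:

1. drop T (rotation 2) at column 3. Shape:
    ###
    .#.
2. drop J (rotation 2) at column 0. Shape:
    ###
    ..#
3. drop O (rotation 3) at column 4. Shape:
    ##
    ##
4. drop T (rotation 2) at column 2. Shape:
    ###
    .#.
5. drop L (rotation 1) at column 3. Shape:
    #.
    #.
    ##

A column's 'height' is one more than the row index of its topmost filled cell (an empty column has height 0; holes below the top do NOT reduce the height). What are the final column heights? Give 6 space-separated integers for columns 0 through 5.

Drop 1: T rot2 at col 3 lands with bottom-row=0; cleared 0 line(s) (total 0); column heights now [0 0 0 2 2 2], max=2
Drop 2: J rot2 at col 0 lands with bottom-row=0; cleared 1 line(s) (total 1); column heights now [0 0 1 0 1 0], max=1
Drop 3: O rot3 at col 4 lands with bottom-row=1; cleared 0 line(s) (total 1); column heights now [0 0 1 0 3 3], max=3
Drop 4: T rot2 at col 2 lands with bottom-row=2; cleared 0 line(s) (total 1); column heights now [0 0 4 4 4 3], max=4
Drop 5: L rot1 at col 3 lands with bottom-row=4; cleared 0 line(s) (total 1); column heights now [0 0 4 7 5 3], max=7

Answer: 0 0 4 7 5 3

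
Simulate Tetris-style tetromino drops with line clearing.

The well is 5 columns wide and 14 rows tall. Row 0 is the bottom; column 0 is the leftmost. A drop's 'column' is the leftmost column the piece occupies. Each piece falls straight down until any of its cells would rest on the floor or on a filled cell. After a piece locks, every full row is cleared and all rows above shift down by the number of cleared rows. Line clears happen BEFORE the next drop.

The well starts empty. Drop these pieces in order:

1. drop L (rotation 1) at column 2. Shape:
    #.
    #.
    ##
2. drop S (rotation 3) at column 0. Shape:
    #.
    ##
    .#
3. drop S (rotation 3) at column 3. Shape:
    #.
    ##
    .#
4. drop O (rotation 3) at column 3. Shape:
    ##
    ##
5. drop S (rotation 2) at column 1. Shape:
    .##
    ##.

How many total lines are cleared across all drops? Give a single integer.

Answer: 1

Derivation:
Drop 1: L rot1 at col 2 lands with bottom-row=0; cleared 0 line(s) (total 0); column heights now [0 0 3 1 0], max=3
Drop 2: S rot3 at col 0 lands with bottom-row=0; cleared 0 line(s) (total 0); column heights now [3 2 3 1 0], max=3
Drop 3: S rot3 at col 3 lands with bottom-row=0; cleared 1 line(s) (total 1); column heights now [2 1 2 2 1], max=2
Drop 4: O rot3 at col 3 lands with bottom-row=2; cleared 0 line(s) (total 1); column heights now [2 1 2 4 4], max=4
Drop 5: S rot2 at col 1 lands with bottom-row=3; cleared 0 line(s) (total 1); column heights now [2 4 5 5 4], max=5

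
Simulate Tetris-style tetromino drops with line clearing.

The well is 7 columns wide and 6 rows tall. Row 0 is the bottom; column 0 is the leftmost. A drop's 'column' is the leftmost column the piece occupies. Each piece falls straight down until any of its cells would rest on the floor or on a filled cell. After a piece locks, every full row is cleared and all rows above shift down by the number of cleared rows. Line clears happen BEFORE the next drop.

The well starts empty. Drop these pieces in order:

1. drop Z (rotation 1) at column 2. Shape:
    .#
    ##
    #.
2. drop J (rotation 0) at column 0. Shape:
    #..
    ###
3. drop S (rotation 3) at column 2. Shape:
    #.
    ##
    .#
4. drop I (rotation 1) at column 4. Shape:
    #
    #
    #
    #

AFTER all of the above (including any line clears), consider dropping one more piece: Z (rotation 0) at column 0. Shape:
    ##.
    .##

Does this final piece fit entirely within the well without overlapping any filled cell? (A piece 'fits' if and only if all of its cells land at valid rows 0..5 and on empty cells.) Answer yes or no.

Drop 1: Z rot1 at col 2 lands with bottom-row=0; cleared 0 line(s) (total 0); column heights now [0 0 2 3 0 0 0], max=3
Drop 2: J rot0 at col 0 lands with bottom-row=2; cleared 0 line(s) (total 0); column heights now [4 3 3 3 0 0 0], max=4
Drop 3: S rot3 at col 2 lands with bottom-row=3; cleared 0 line(s) (total 0); column heights now [4 3 6 5 0 0 0], max=6
Drop 4: I rot1 at col 4 lands with bottom-row=0; cleared 0 line(s) (total 0); column heights now [4 3 6 5 4 0 0], max=6
Test piece Z rot0 at col 0 (width 3): heights before test = [4 3 6 5 4 0 0]; fits = False

Answer: no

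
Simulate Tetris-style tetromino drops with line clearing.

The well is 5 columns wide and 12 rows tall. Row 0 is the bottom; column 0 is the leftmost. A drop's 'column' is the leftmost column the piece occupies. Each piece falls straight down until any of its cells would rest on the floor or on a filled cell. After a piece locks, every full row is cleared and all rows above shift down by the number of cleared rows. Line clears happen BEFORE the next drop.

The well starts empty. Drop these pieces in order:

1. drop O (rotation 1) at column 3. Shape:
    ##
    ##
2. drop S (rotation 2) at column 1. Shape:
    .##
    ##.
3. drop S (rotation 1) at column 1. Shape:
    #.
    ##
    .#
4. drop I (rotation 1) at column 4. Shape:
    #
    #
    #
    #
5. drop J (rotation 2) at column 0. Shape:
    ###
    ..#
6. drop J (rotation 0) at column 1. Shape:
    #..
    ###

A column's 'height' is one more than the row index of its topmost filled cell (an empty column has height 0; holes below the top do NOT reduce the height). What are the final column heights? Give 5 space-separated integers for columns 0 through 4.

Drop 1: O rot1 at col 3 lands with bottom-row=0; cleared 0 line(s) (total 0); column heights now [0 0 0 2 2], max=2
Drop 2: S rot2 at col 1 lands with bottom-row=1; cleared 0 line(s) (total 0); column heights now [0 2 3 3 2], max=3
Drop 3: S rot1 at col 1 lands with bottom-row=3; cleared 0 line(s) (total 0); column heights now [0 6 5 3 2], max=6
Drop 4: I rot1 at col 4 lands with bottom-row=2; cleared 0 line(s) (total 0); column heights now [0 6 5 3 6], max=6
Drop 5: J rot2 at col 0 lands with bottom-row=5; cleared 0 line(s) (total 0); column heights now [7 7 7 3 6], max=7
Drop 6: J rot0 at col 1 lands with bottom-row=7; cleared 0 line(s) (total 0); column heights now [7 9 8 8 6], max=9

Answer: 7 9 8 8 6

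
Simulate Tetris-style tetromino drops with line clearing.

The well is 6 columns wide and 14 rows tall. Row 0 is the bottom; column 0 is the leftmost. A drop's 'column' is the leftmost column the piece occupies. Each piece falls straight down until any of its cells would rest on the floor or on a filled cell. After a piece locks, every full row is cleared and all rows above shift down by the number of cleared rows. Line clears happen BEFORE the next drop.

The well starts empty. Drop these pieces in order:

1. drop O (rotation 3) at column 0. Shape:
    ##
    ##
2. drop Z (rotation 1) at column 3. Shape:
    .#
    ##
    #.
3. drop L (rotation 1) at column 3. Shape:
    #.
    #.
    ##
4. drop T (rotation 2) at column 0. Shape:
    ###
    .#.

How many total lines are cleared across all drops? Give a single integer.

Drop 1: O rot3 at col 0 lands with bottom-row=0; cleared 0 line(s) (total 0); column heights now [2 2 0 0 0 0], max=2
Drop 2: Z rot1 at col 3 lands with bottom-row=0; cleared 0 line(s) (total 0); column heights now [2 2 0 2 3 0], max=3
Drop 3: L rot1 at col 3 lands with bottom-row=3; cleared 0 line(s) (total 0); column heights now [2 2 0 6 4 0], max=6
Drop 4: T rot2 at col 0 lands with bottom-row=2; cleared 0 line(s) (total 0); column heights now [4 4 4 6 4 0], max=6

Answer: 0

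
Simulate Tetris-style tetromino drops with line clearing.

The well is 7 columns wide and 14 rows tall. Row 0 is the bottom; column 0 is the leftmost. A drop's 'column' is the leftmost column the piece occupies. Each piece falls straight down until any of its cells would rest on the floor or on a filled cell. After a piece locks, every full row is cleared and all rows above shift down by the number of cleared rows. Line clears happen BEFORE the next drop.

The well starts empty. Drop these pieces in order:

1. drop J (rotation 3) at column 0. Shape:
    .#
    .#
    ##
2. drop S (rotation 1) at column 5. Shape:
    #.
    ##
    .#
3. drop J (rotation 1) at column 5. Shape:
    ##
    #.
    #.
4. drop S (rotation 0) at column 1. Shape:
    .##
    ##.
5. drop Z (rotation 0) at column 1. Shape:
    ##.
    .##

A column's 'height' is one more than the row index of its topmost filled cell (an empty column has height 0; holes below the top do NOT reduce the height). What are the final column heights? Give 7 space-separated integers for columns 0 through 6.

Drop 1: J rot3 at col 0 lands with bottom-row=0; cleared 0 line(s) (total 0); column heights now [1 3 0 0 0 0 0], max=3
Drop 2: S rot1 at col 5 lands with bottom-row=0; cleared 0 line(s) (total 0); column heights now [1 3 0 0 0 3 2], max=3
Drop 3: J rot1 at col 5 lands with bottom-row=3; cleared 0 line(s) (total 0); column heights now [1 3 0 0 0 6 6], max=6
Drop 4: S rot0 at col 1 lands with bottom-row=3; cleared 0 line(s) (total 0); column heights now [1 4 5 5 0 6 6], max=6
Drop 5: Z rot0 at col 1 lands with bottom-row=5; cleared 0 line(s) (total 0); column heights now [1 7 7 6 0 6 6], max=7

Answer: 1 7 7 6 0 6 6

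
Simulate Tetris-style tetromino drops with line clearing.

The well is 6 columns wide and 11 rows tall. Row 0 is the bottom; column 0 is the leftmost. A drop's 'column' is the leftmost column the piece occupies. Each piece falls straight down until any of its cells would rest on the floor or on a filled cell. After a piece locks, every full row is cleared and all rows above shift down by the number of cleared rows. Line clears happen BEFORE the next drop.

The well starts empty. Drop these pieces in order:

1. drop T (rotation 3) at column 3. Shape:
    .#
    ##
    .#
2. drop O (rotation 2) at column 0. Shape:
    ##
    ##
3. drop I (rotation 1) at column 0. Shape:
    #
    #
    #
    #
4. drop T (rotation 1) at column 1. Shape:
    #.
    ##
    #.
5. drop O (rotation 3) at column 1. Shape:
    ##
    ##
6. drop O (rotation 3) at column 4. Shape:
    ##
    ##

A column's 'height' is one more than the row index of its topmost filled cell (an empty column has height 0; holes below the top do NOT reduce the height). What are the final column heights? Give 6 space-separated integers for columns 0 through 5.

Answer: 6 7 7 2 5 5

Derivation:
Drop 1: T rot3 at col 3 lands with bottom-row=0; cleared 0 line(s) (total 0); column heights now [0 0 0 2 3 0], max=3
Drop 2: O rot2 at col 0 lands with bottom-row=0; cleared 0 line(s) (total 0); column heights now [2 2 0 2 3 0], max=3
Drop 3: I rot1 at col 0 lands with bottom-row=2; cleared 0 line(s) (total 0); column heights now [6 2 0 2 3 0], max=6
Drop 4: T rot1 at col 1 lands with bottom-row=2; cleared 0 line(s) (total 0); column heights now [6 5 4 2 3 0], max=6
Drop 5: O rot3 at col 1 lands with bottom-row=5; cleared 0 line(s) (total 0); column heights now [6 7 7 2 3 0], max=7
Drop 6: O rot3 at col 4 lands with bottom-row=3; cleared 0 line(s) (total 0); column heights now [6 7 7 2 5 5], max=7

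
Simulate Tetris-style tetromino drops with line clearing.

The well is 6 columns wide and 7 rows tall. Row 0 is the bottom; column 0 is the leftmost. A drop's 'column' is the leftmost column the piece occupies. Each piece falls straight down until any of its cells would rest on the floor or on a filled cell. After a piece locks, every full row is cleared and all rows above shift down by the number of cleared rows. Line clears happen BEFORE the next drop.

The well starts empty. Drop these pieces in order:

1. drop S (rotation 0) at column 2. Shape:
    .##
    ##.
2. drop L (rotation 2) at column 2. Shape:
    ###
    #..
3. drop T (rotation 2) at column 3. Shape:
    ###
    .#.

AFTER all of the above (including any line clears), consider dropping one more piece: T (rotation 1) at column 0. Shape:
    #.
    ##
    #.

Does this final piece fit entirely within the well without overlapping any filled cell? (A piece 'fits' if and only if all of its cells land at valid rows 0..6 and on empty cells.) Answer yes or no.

Answer: yes

Derivation:
Drop 1: S rot0 at col 2 lands with bottom-row=0; cleared 0 line(s) (total 0); column heights now [0 0 1 2 2 0], max=2
Drop 2: L rot2 at col 2 lands with bottom-row=1; cleared 0 line(s) (total 0); column heights now [0 0 3 3 3 0], max=3
Drop 3: T rot2 at col 3 lands with bottom-row=3; cleared 0 line(s) (total 0); column heights now [0 0 3 5 5 5], max=5
Test piece T rot1 at col 0 (width 2): heights before test = [0 0 3 5 5 5]; fits = True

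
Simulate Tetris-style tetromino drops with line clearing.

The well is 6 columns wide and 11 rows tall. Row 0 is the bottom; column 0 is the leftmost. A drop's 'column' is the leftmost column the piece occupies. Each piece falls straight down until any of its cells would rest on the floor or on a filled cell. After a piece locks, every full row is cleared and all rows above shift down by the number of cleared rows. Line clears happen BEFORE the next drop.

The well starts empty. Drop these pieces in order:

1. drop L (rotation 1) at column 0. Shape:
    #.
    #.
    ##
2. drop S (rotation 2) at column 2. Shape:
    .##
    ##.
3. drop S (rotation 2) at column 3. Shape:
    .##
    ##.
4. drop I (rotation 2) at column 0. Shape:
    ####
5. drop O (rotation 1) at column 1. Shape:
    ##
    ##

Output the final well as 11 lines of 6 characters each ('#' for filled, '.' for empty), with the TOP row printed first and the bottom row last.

Drop 1: L rot1 at col 0 lands with bottom-row=0; cleared 0 line(s) (total 0); column heights now [3 1 0 0 0 0], max=3
Drop 2: S rot2 at col 2 lands with bottom-row=0; cleared 0 line(s) (total 0); column heights now [3 1 1 2 2 0], max=3
Drop 3: S rot2 at col 3 lands with bottom-row=2; cleared 0 line(s) (total 0); column heights now [3 1 1 3 4 4], max=4
Drop 4: I rot2 at col 0 lands with bottom-row=3; cleared 1 line(s) (total 1); column heights now [3 1 1 3 3 0], max=3
Drop 5: O rot1 at col 1 lands with bottom-row=1; cleared 0 line(s) (total 1); column heights now [3 3 3 3 3 0], max=3

Answer: ......
......
......
......
......
......
......
......
#####.
#####.
####..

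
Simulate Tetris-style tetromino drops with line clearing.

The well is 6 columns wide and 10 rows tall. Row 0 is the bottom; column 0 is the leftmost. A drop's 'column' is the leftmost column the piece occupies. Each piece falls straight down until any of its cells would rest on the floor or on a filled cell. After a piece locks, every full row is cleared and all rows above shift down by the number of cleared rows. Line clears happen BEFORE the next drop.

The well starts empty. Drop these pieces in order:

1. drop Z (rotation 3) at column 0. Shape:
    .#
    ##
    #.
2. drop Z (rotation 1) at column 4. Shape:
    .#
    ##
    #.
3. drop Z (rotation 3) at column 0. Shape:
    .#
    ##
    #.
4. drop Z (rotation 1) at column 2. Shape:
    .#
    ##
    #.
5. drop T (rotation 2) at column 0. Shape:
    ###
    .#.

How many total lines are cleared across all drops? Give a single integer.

Drop 1: Z rot3 at col 0 lands with bottom-row=0; cleared 0 line(s) (total 0); column heights now [2 3 0 0 0 0], max=3
Drop 2: Z rot1 at col 4 lands with bottom-row=0; cleared 0 line(s) (total 0); column heights now [2 3 0 0 2 3], max=3
Drop 3: Z rot3 at col 0 lands with bottom-row=2; cleared 0 line(s) (total 0); column heights now [4 5 0 0 2 3], max=5
Drop 4: Z rot1 at col 2 lands with bottom-row=0; cleared 1 line(s) (total 1); column heights now [3 4 1 2 1 2], max=4
Drop 5: T rot2 at col 0 lands with bottom-row=4; cleared 0 line(s) (total 1); column heights now [6 6 6 2 1 2], max=6

Answer: 1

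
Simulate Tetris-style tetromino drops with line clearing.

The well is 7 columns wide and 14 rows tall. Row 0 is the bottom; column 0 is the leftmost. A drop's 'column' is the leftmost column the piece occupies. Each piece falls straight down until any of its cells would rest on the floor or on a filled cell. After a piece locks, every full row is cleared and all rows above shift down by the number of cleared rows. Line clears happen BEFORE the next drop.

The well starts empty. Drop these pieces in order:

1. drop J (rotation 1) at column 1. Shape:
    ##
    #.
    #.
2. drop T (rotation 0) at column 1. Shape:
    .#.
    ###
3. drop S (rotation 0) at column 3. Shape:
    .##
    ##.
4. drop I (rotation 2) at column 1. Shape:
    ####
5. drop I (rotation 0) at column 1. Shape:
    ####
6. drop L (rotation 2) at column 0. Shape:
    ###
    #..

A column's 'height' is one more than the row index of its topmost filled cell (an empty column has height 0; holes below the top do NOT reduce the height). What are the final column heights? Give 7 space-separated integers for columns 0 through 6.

Answer: 9 9 9 8 8 6 0

Derivation:
Drop 1: J rot1 at col 1 lands with bottom-row=0; cleared 0 line(s) (total 0); column heights now [0 3 3 0 0 0 0], max=3
Drop 2: T rot0 at col 1 lands with bottom-row=3; cleared 0 line(s) (total 0); column heights now [0 4 5 4 0 0 0], max=5
Drop 3: S rot0 at col 3 lands with bottom-row=4; cleared 0 line(s) (total 0); column heights now [0 4 5 5 6 6 0], max=6
Drop 4: I rot2 at col 1 lands with bottom-row=6; cleared 0 line(s) (total 0); column heights now [0 7 7 7 7 6 0], max=7
Drop 5: I rot0 at col 1 lands with bottom-row=7; cleared 0 line(s) (total 0); column heights now [0 8 8 8 8 6 0], max=8
Drop 6: L rot2 at col 0 lands with bottom-row=7; cleared 0 line(s) (total 0); column heights now [9 9 9 8 8 6 0], max=9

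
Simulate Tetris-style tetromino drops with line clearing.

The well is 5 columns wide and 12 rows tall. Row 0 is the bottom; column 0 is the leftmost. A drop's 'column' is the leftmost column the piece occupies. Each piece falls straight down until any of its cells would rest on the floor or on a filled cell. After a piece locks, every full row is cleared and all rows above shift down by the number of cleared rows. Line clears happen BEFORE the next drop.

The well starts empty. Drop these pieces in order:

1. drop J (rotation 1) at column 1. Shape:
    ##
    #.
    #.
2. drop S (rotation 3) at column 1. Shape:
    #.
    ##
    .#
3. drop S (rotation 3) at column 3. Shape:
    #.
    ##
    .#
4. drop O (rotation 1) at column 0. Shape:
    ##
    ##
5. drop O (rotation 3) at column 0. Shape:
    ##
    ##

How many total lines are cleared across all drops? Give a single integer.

Answer: 0

Derivation:
Drop 1: J rot1 at col 1 lands with bottom-row=0; cleared 0 line(s) (total 0); column heights now [0 3 3 0 0], max=3
Drop 2: S rot3 at col 1 lands with bottom-row=3; cleared 0 line(s) (total 0); column heights now [0 6 5 0 0], max=6
Drop 3: S rot3 at col 3 lands with bottom-row=0; cleared 0 line(s) (total 0); column heights now [0 6 5 3 2], max=6
Drop 4: O rot1 at col 0 lands with bottom-row=6; cleared 0 line(s) (total 0); column heights now [8 8 5 3 2], max=8
Drop 5: O rot3 at col 0 lands with bottom-row=8; cleared 0 line(s) (total 0); column heights now [10 10 5 3 2], max=10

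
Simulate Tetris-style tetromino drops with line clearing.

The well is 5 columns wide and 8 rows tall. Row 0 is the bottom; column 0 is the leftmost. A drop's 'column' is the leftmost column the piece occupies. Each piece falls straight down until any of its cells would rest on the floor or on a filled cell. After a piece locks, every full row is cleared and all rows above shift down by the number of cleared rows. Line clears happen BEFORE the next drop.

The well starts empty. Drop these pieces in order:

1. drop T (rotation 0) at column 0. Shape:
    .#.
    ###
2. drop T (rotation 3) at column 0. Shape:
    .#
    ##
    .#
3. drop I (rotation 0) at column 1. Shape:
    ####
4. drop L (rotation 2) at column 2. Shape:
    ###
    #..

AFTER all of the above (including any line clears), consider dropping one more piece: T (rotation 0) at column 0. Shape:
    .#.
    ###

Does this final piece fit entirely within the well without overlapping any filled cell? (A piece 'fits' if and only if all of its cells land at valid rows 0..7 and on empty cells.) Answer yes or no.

Drop 1: T rot0 at col 0 lands with bottom-row=0; cleared 0 line(s) (total 0); column heights now [1 2 1 0 0], max=2
Drop 2: T rot3 at col 0 lands with bottom-row=2; cleared 0 line(s) (total 0); column heights now [4 5 1 0 0], max=5
Drop 3: I rot0 at col 1 lands with bottom-row=5; cleared 0 line(s) (total 0); column heights now [4 6 6 6 6], max=6
Drop 4: L rot2 at col 2 lands with bottom-row=6; cleared 0 line(s) (total 0); column heights now [4 6 8 8 8], max=8
Test piece T rot0 at col 0 (width 3): heights before test = [4 6 8 8 8]; fits = False

Answer: no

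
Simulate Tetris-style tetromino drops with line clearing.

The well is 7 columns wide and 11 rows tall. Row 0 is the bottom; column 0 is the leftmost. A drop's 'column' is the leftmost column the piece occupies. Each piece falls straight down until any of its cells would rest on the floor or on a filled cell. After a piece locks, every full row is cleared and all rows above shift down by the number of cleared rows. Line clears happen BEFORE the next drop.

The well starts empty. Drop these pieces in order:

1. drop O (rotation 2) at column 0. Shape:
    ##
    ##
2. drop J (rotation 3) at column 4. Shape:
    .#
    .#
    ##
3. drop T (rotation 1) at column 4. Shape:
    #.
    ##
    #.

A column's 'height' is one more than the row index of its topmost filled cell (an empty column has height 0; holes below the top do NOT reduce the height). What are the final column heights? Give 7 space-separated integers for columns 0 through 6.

Answer: 2 2 0 0 5 4 0

Derivation:
Drop 1: O rot2 at col 0 lands with bottom-row=0; cleared 0 line(s) (total 0); column heights now [2 2 0 0 0 0 0], max=2
Drop 2: J rot3 at col 4 lands with bottom-row=0; cleared 0 line(s) (total 0); column heights now [2 2 0 0 1 3 0], max=3
Drop 3: T rot1 at col 4 lands with bottom-row=2; cleared 0 line(s) (total 0); column heights now [2 2 0 0 5 4 0], max=5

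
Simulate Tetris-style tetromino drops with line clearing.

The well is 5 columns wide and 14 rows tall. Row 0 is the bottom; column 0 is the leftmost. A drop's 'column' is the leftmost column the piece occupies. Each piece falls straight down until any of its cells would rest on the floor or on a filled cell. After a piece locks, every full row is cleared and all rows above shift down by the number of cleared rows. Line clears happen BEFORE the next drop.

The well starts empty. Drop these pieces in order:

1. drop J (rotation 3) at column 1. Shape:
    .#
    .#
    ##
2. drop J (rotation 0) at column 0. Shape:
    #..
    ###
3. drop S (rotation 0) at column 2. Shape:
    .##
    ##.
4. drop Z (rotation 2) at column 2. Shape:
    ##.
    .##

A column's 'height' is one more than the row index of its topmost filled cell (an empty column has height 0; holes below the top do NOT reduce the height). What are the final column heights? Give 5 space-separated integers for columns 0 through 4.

Drop 1: J rot3 at col 1 lands with bottom-row=0; cleared 0 line(s) (total 0); column heights now [0 1 3 0 0], max=3
Drop 2: J rot0 at col 0 lands with bottom-row=3; cleared 0 line(s) (total 0); column heights now [5 4 4 0 0], max=5
Drop 3: S rot0 at col 2 lands with bottom-row=4; cleared 0 line(s) (total 0); column heights now [5 4 5 6 6], max=6
Drop 4: Z rot2 at col 2 lands with bottom-row=6; cleared 0 line(s) (total 0); column heights now [5 4 8 8 7], max=8

Answer: 5 4 8 8 7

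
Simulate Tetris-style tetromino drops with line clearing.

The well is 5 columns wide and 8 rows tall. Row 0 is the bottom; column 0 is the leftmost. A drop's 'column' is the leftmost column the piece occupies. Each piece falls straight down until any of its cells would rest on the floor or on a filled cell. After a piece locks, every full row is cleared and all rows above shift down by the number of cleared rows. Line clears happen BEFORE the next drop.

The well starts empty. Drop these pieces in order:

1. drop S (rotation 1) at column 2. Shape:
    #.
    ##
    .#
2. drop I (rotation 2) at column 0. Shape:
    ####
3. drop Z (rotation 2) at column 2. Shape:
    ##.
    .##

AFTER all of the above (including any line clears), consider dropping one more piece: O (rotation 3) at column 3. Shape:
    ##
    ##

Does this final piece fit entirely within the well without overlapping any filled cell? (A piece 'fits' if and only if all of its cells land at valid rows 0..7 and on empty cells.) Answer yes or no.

Drop 1: S rot1 at col 2 lands with bottom-row=0; cleared 0 line(s) (total 0); column heights now [0 0 3 2 0], max=3
Drop 2: I rot2 at col 0 lands with bottom-row=3; cleared 0 line(s) (total 0); column heights now [4 4 4 4 0], max=4
Drop 3: Z rot2 at col 2 lands with bottom-row=4; cleared 0 line(s) (total 0); column heights now [4 4 6 6 5], max=6
Test piece O rot3 at col 3 (width 2): heights before test = [4 4 6 6 5]; fits = True

Answer: yes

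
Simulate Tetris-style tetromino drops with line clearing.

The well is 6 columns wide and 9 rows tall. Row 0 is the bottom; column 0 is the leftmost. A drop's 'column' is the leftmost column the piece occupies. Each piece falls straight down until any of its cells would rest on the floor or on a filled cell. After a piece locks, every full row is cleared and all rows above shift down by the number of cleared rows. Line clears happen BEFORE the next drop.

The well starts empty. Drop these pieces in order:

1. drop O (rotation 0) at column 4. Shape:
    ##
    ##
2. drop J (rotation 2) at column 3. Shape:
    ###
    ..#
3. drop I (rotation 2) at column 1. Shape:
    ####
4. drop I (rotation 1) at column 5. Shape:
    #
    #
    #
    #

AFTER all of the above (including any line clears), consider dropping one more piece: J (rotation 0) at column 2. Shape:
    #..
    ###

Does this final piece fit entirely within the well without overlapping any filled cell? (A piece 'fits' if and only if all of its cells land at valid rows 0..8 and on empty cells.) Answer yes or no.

Drop 1: O rot0 at col 4 lands with bottom-row=0; cleared 0 line(s) (total 0); column heights now [0 0 0 0 2 2], max=2
Drop 2: J rot2 at col 3 lands with bottom-row=2; cleared 0 line(s) (total 0); column heights now [0 0 0 4 4 4], max=4
Drop 3: I rot2 at col 1 lands with bottom-row=4; cleared 0 line(s) (total 0); column heights now [0 5 5 5 5 4], max=5
Drop 4: I rot1 at col 5 lands with bottom-row=4; cleared 0 line(s) (total 0); column heights now [0 5 5 5 5 8], max=8
Test piece J rot0 at col 2 (width 3): heights before test = [0 5 5 5 5 8]; fits = True

Answer: yes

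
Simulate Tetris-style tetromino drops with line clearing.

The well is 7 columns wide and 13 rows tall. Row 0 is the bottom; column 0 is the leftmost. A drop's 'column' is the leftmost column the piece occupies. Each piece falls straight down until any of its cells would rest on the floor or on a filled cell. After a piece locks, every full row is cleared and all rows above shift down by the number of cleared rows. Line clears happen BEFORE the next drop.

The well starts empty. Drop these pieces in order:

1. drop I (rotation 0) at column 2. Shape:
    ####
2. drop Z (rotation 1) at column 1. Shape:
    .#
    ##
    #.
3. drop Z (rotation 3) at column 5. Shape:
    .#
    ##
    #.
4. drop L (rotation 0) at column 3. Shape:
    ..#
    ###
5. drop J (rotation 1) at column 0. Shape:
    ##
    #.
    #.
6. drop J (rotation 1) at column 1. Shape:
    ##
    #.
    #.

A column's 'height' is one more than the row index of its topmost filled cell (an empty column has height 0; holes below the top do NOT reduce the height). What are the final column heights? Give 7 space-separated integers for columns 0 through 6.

Answer: 3 6 6 4 4 5 4

Derivation:
Drop 1: I rot0 at col 2 lands with bottom-row=0; cleared 0 line(s) (total 0); column heights now [0 0 1 1 1 1 0], max=1
Drop 2: Z rot1 at col 1 lands with bottom-row=0; cleared 0 line(s) (total 0); column heights now [0 2 3 1 1 1 0], max=3
Drop 3: Z rot3 at col 5 lands with bottom-row=1; cleared 0 line(s) (total 0); column heights now [0 2 3 1 1 3 4], max=4
Drop 4: L rot0 at col 3 lands with bottom-row=3; cleared 0 line(s) (total 0); column heights now [0 2 3 4 4 5 4], max=5
Drop 5: J rot1 at col 0 lands with bottom-row=0; cleared 0 line(s) (total 0); column heights now [3 3 3 4 4 5 4], max=5
Drop 6: J rot1 at col 1 lands with bottom-row=3; cleared 0 line(s) (total 0); column heights now [3 6 6 4 4 5 4], max=6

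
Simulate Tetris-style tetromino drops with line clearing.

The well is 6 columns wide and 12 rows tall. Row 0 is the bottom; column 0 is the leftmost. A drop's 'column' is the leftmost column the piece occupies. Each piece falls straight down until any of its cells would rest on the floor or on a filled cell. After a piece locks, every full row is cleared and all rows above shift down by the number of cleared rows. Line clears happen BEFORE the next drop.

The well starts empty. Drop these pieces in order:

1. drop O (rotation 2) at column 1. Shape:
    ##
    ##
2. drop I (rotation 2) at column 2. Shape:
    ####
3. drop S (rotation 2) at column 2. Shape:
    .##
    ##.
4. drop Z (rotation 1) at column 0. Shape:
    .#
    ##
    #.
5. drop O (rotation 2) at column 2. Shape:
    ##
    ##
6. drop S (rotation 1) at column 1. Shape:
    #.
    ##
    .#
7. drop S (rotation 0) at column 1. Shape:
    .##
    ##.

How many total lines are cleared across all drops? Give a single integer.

Answer: 1

Derivation:
Drop 1: O rot2 at col 1 lands with bottom-row=0; cleared 0 line(s) (total 0); column heights now [0 2 2 0 0 0], max=2
Drop 2: I rot2 at col 2 lands with bottom-row=2; cleared 0 line(s) (total 0); column heights now [0 2 3 3 3 3], max=3
Drop 3: S rot2 at col 2 lands with bottom-row=3; cleared 0 line(s) (total 0); column heights now [0 2 4 5 5 3], max=5
Drop 4: Z rot1 at col 0 lands with bottom-row=1; cleared 1 line(s) (total 1); column heights now [2 3 3 4 4 0], max=4
Drop 5: O rot2 at col 2 lands with bottom-row=4; cleared 0 line(s) (total 1); column heights now [2 3 6 6 4 0], max=6
Drop 6: S rot1 at col 1 lands with bottom-row=6; cleared 0 line(s) (total 1); column heights now [2 9 8 6 4 0], max=9
Drop 7: S rot0 at col 1 lands with bottom-row=9; cleared 0 line(s) (total 1); column heights now [2 10 11 11 4 0], max=11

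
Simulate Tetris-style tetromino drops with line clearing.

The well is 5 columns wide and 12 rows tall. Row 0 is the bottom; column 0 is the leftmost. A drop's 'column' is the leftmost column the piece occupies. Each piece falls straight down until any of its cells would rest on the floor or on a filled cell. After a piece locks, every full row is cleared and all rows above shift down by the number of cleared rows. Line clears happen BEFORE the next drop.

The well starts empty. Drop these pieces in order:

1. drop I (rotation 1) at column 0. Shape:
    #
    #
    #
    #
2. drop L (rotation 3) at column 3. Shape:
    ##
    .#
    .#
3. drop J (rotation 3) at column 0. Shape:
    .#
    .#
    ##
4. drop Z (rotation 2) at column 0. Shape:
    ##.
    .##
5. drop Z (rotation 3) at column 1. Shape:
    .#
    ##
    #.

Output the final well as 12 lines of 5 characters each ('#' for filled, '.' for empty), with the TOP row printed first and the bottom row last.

Answer: ..#..
.##..
.#...
##...
.##..
.#...
.#...
##...
#....
#..##
#...#
#...#

Derivation:
Drop 1: I rot1 at col 0 lands with bottom-row=0; cleared 0 line(s) (total 0); column heights now [4 0 0 0 0], max=4
Drop 2: L rot3 at col 3 lands with bottom-row=0; cleared 0 line(s) (total 0); column heights now [4 0 0 3 3], max=4
Drop 3: J rot3 at col 0 lands with bottom-row=4; cleared 0 line(s) (total 0); column heights now [5 7 0 3 3], max=7
Drop 4: Z rot2 at col 0 lands with bottom-row=7; cleared 0 line(s) (total 0); column heights now [9 9 8 3 3], max=9
Drop 5: Z rot3 at col 1 lands with bottom-row=9; cleared 0 line(s) (total 0); column heights now [9 11 12 3 3], max=12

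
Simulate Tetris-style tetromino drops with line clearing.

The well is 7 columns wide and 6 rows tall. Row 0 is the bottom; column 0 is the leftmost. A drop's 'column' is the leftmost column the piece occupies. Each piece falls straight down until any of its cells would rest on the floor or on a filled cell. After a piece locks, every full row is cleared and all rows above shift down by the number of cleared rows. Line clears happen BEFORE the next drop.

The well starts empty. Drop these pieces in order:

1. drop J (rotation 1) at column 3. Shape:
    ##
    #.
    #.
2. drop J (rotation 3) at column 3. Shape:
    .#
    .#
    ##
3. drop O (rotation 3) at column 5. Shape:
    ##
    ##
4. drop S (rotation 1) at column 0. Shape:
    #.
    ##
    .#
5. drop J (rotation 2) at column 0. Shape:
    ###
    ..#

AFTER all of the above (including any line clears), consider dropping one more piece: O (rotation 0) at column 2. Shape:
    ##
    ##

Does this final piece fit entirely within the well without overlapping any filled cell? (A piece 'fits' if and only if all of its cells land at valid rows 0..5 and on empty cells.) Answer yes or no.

Answer: yes

Derivation:
Drop 1: J rot1 at col 3 lands with bottom-row=0; cleared 0 line(s) (total 0); column heights now [0 0 0 3 3 0 0], max=3
Drop 2: J rot3 at col 3 lands with bottom-row=3; cleared 0 line(s) (total 0); column heights now [0 0 0 4 6 0 0], max=6
Drop 3: O rot3 at col 5 lands with bottom-row=0; cleared 0 line(s) (total 0); column heights now [0 0 0 4 6 2 2], max=6
Drop 4: S rot1 at col 0 lands with bottom-row=0; cleared 0 line(s) (total 0); column heights now [3 2 0 4 6 2 2], max=6
Drop 5: J rot2 at col 0 lands with bottom-row=2; cleared 0 line(s) (total 0); column heights now [4 4 4 4 6 2 2], max=6
Test piece O rot0 at col 2 (width 2): heights before test = [4 4 4 4 6 2 2]; fits = True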